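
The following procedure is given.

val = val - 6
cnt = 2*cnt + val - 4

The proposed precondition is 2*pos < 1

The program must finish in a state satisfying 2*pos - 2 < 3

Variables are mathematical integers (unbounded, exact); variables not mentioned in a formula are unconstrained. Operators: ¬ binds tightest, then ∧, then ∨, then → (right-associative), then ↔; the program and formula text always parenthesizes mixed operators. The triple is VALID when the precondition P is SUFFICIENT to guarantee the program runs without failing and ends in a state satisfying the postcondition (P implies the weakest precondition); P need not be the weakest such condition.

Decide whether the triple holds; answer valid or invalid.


Working backward. After the program, the postcondition 2*pos - 2 < 3 must hold; in canonical form it is 2*pos < 5.
Before cnt := 2*cnt + val - 4: 2*pos < 5
Before val := val - 6: 2*pos < 5
The weakest precondition is 2*pos < 5.
Check whether 2*pos < 1 implies it.
Every state satisfying the precondition satisfies the weakest precondition: the implication holds.
Answer: valid


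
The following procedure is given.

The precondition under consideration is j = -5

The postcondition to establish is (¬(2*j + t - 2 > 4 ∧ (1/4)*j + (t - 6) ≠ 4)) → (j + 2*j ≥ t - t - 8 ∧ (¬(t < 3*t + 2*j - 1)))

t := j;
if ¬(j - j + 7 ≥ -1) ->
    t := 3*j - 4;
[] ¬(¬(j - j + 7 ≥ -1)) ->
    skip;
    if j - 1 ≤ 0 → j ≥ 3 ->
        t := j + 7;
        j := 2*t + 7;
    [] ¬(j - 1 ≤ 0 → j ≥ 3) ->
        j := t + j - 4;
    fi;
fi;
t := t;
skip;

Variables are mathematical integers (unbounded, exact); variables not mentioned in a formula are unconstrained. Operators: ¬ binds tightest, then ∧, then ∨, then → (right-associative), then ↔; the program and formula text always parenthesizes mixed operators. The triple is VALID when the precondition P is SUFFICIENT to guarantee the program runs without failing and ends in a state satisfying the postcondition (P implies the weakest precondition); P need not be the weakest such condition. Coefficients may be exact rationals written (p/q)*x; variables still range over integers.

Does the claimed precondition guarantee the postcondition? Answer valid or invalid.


Working backward. After the program, the postcondition (¬(2*j + t - 2 > 4 ∧ (1/4)*j + (t - 6) ≠ 4)) → (j + 2*j ≥ t - t - 8 ∧ (¬(t < 3*t + 2*j - 1))) must hold; in canonical form it is (¬(2*j + t > 6 ∧ (1/4)*j + t ≠ 10)) → (3*j ≥ -8 ∧ (¬(2*j + 2*t > 1))).
Before skip: (¬(2*j + t > 6 ∧ (1/4)*j + t ≠ 10)) → (3*j ≥ -8 ∧ (¬(2*j + 2*t > 1)))
Before t := t: (¬(2*j + t > 6 ∧ (1/4)*j + t ≠ 10)) → (3*j ≥ -8 ∧ (¬(2*j + 2*t > 1)))
Then branch requires (¬(5*j > 10 ∧ (13/4)*j ≠ 14)) → (3*j ≥ -8 ∧ (¬(8*j > 9))); else branch requires ((j ≤ 1 → j ≥ 3) → ((¬(5*j > -43 ∧ (3/2)*j ≠ -9/4)) → (6*j ≥ -71 ∧ (¬(6*j > -55))))) ∧ ((¬(j ≤ 1 → j ≥ 3)) → ((¬(2*j + 3*t > 14 ∧ (1/4)*j + (5/4)*t ≠ 11)) → (3*j + 3*t ≥ 4 ∧ (¬(2*j + 4*t > 9))))).
Before the if: ((j ≤ 1 → j ≥ 3) → ((¬(5*j > -43 ∧ (3/2)*j ≠ -9/4)) → (6*j ≥ -71 ∧ (¬(6*j > -55))))) ∧ ((¬(j ≤ 1 → j ≥ 3)) → ((¬(2*j + 3*t > 14 ∧ (1/4)*j + (5/4)*t ≠ 11)) → (3*j + 3*t ≥ 4 ∧ (¬(2*j + 4*t > 9)))))
Before t := j: ((j ≤ 1 → j ≥ 3) → ((¬(5*j > -43 ∧ (3/2)*j ≠ -9/4)) → (6*j ≥ -71 ∧ (¬(6*j > -55))))) ∧ ((¬(j ≤ 1 → j ≥ 3)) → ((¬(5*j > 14 ∧ (3/2)*j ≠ 11)) → (6*j ≥ 4 ∧ (¬(6*j > 9)))))
The weakest precondition is ((j ≤ 1 → j ≥ 3) → ((¬(5*j > -43 ∧ (3/2)*j ≠ -9/4)) → (6*j ≥ -71 ∧ (¬(6*j > -55))))) ∧ ((¬(j ≤ 1 → j ≥ 3)) → ((¬(5*j > 14 ∧ (3/2)*j ≠ 11)) → (6*j ≥ 4 ∧ (¬(6*j > 9))))).
Check whether j = -5 implies it.
Countermodel: at the initial state j = -5, the precondition holds but the weakest precondition fails.
Answer: invalid


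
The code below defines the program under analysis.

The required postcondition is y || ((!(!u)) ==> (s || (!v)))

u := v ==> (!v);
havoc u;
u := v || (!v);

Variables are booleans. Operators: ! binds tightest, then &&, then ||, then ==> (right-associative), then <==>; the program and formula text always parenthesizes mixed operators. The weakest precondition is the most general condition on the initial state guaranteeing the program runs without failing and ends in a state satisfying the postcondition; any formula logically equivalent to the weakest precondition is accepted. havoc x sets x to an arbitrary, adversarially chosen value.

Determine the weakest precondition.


Working backward. After the program, the postcondition y || ((!(!u)) ==> (s || (!v))) must hold; in canonical form it is y || (u ==> (s || (!v))).
Before u := v || (!v): y || s || (!v)
Before havoc u: y || s || (!v)
Before u := v ==> (!v): y || s || (!v)
Answer: WP = y || s || (!v)


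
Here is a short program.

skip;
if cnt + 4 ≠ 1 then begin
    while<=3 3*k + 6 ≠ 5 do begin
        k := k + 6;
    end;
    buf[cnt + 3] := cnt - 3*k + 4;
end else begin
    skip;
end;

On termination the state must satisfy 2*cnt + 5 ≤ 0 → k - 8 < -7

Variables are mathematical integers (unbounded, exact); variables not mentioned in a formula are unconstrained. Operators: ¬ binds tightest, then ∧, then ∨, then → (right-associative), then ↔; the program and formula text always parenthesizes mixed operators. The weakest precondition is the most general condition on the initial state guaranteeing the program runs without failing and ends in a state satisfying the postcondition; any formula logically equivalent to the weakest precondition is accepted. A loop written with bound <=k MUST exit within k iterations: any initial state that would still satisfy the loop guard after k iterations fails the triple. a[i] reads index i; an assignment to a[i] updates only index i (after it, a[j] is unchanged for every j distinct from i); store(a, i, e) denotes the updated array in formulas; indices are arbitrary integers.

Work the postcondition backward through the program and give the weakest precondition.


Working backward. After the program, the postcondition 2*cnt + 5 ≤ 0 → k - 8 < -7 must hold; in canonical form it is 2*cnt ≤ -5 → k < 1.
Then branch requires (3*k ≠ -1 → ((3*k ≠ -19 → ((3*k ≠ -37 → ((¬(3*k ≠ -55)) ∧ (2*cnt ≤ -5 → k < -17))) ∧ ((¬(3*k ≠ -37)) → (2*cnt ≤ -5 → k < -11)))) ∧ ((¬(3*k ≠ -19)) → (2*cnt ≤ -5 → k < -5)))) ∧ ((¬(3*k ≠ -1)) → (2*cnt ≤ -5 → k < 1)); else branch requires 2*cnt ≤ -5 → k < 1.
Before the if: (cnt ≠ -3 → ((3*k ≠ -1 → ((3*k ≠ -19 → ((3*k ≠ -37 → ((¬(3*k ≠ -55)) ∧ (2*cnt ≤ -5 → k < -17))) ∧ ((¬(3*k ≠ -37)) → (2*cnt ≤ -5 → k < -11)))) ∧ ((¬(3*k ≠ -19)) → (2*cnt ≤ -5 → k < -5)))) ∧ ((¬(3*k ≠ -1)) → (2*cnt ≤ -5 → k < 1)))) ∧ ((¬(cnt ≠ -3)) → (2*cnt ≤ -5 → k < 1))
Before skip: (cnt ≠ -3 → ((3*k ≠ -1 → ((3*k ≠ -19 → ((3*k ≠ -37 → ((¬(3*k ≠ -55)) ∧ (2*cnt ≤ -5 → k < -17))) ∧ ((¬(3*k ≠ -37)) → (2*cnt ≤ -5 → k < -11)))) ∧ ((¬(3*k ≠ -19)) → (2*cnt ≤ -5 → k < -5)))) ∧ ((¬(3*k ≠ -1)) → (2*cnt ≤ -5 → k < 1)))) ∧ ((¬(cnt ≠ -3)) → (2*cnt ≤ -5 → k < 1))
Answer: WP = (cnt ≠ -3 → ((3*k ≠ -1 → ((3*k ≠ -19 → ((3*k ≠ -37 → ((¬(3*k ≠ -55)) ∧ (2*cnt ≤ -5 → k < -17))) ∧ ((¬(3*k ≠ -37)) → (2*cnt ≤ -5 → k < -11)))) ∧ ((¬(3*k ≠ -19)) → (2*cnt ≤ -5 → k < -5)))) ∧ ((¬(3*k ≠ -1)) → (2*cnt ≤ -5 → k < 1)))) ∧ ((¬(cnt ≠ -3)) → (2*cnt ≤ -5 → k < 1))


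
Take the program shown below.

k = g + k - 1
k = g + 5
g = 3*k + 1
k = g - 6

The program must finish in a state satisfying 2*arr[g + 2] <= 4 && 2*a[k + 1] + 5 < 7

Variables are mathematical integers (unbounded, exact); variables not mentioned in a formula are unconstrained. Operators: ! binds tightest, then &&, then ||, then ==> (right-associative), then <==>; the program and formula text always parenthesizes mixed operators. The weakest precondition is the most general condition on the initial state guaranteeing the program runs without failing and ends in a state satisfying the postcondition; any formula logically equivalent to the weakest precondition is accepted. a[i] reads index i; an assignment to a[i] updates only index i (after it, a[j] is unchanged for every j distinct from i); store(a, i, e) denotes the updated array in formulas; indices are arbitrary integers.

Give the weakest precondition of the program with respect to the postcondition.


Working backward. After the program, the postcondition 2*arr[g + 2] <= 4 && 2*a[k + 1] + 5 < 7 must hold; in canonical form it is 2*arr[g + 2] <= 4 && 2*a[k + 1] < 2.
Before k := g - 6: 2*arr[g + 2] <= 4 && 2*a[g - 5] < 2
Before g := 3*k + 1: 2*arr[3*k + 3] <= 4 && 2*a[3*k - 4] < 2
Before k := g + 5: 2*arr[3*g + 18] <= 4 && 2*a[3*g + 11] < 2
Before k := g + k - 1: 2*arr[3*g + 18] <= 4 && 2*a[3*g + 11] < 2
Answer: WP = 2*arr[3*g + 18] <= 4 && 2*a[3*g + 11] < 2


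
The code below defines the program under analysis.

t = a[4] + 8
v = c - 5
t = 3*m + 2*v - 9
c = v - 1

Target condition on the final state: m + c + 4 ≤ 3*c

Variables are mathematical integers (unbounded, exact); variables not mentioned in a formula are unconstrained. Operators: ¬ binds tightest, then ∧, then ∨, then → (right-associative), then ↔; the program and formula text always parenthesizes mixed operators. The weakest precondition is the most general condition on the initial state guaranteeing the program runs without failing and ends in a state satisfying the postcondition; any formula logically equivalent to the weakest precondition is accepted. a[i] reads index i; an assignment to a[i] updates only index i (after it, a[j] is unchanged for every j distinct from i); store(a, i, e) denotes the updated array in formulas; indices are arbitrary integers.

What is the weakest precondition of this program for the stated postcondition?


Working backward. After the program, the postcondition m + c + 4 ≤ 3*c must hold; in canonical form it is m ≤ 2*c - 4.
Before c := v - 1: m ≤ 2*v - 6
Before t := 3*m + 2*v - 9: m ≤ 2*v - 6
Before v := c - 5: m ≤ 2*c - 16
Before t := a[4] + 8: m ≤ 2*c - 16
Answer: WP = m ≤ 2*c - 16


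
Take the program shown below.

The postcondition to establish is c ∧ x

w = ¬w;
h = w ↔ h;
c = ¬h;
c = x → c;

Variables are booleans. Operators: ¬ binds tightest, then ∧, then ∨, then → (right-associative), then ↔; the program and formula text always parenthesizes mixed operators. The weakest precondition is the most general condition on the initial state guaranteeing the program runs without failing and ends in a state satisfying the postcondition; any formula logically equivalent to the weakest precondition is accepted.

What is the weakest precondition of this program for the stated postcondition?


Working backward. After the program, c ∧ x must hold.
Before c := x → c: (x → c) ∧ x
Before c := ¬h: (x → (¬h)) ∧ x
Before h := w ↔ h: (x → (¬(w ↔ h))) ∧ x
Before w := ¬w: (x → (¬((¬w) ↔ h))) ∧ x
Answer: WP = (x → (¬((¬w) ↔ h))) ∧ x


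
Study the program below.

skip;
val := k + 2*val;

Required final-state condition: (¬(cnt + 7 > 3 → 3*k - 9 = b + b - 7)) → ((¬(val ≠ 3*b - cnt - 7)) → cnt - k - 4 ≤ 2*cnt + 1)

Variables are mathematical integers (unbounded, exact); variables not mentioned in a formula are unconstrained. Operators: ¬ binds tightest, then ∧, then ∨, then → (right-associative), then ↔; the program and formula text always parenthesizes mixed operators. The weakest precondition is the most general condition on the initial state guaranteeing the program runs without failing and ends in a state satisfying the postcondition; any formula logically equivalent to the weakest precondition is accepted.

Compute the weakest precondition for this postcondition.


Working backward. After the program, the postcondition (¬(cnt + 7 > 3 → 3*k - 9 = b + b - 7)) → ((¬(val ≠ 3*b - cnt - 7)) → cnt - k - 4 ≤ 2*cnt + 1) must hold; in canonical form it is (¬(cnt > -4 → 3*k = 2*b + 2)) → ((¬(cnt + val ≠ 3*b - 7)) → cnt + k ≥ -5).
Before val := k + 2*val: (¬(cnt > -4 → 3*k = 2*b + 2)) → ((¬(cnt + k + 2*val ≠ 3*b - 7)) → cnt + k ≥ -5)
Before skip: (¬(cnt > -4 → 3*k = 2*b + 2)) → ((¬(cnt + k + 2*val ≠ 3*b - 7)) → cnt + k ≥ -5)
Answer: WP = (¬(cnt > -4 → 3*k = 2*b + 2)) → ((¬(cnt + k + 2*val ≠ 3*b - 7)) → cnt + k ≥ -5)


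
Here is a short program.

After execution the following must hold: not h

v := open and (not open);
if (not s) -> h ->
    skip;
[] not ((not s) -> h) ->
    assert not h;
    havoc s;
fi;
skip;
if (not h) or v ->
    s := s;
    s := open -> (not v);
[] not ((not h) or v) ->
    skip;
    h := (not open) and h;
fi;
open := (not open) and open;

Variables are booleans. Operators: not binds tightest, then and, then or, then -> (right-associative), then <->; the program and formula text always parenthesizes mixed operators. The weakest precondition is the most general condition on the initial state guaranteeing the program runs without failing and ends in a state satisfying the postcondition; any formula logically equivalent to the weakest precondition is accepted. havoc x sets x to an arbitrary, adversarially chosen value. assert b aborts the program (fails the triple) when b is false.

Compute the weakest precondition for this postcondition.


Working backward. After the program, not h must hold.
Before open := (not open) and open: not h
Then branch requires not h; else branch requires not ((not open) and h).
Before the if: (((not h) or v) -> (not h)) and ((not ((not h) or v)) -> (not ((not open) and h)))
Before skip: (((not h) or v) -> (not h)) and ((not ((not h) or v)) -> (not ((not open) and h)))
Then branch requires (((not h) or v) -> (not h)) and ((not ((not h) or v)) -> (not ((not open) and h))); else branch requires (not h) and (((not h) or v) -> (not h)) and ((not ((not h) or v)) -> (not ((not open) and h))).
Before the if: (((not s) -> h) -> ((((not h) or v) -> (not h)) and ((not ((not h) or v)) -> (not ((not open) and h))))) and ((not ((not s) -> h)) -> ((not h) and (((not h) or v) -> (not h)) and ((not ((not h) or v)) -> (not ((not open) and h)))))
Before v := open and (not open): (((not s) -> h) -> (h -> (not ((not open) and h)))) and ((not ((not s) -> h)) -> ((not h) and (h -> (not ((not open) and h)))))
Answer: WP = (((not s) -> h) -> (h -> (not ((not open) and h)))) and ((not ((not s) -> h)) -> ((not h) and (h -> (not ((not open) and h)))))


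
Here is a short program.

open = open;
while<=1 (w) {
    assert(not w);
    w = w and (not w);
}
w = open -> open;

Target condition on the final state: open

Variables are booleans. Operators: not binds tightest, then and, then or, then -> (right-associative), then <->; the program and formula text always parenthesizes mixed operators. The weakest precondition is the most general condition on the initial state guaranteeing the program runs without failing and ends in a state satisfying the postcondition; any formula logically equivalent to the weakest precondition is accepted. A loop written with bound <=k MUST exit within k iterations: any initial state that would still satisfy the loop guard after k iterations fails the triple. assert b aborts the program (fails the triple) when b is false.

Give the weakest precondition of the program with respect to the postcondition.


Working backward. After the program, open must hold.
Before w := open -> open: open
Before the loop (bound <=1), unroll the exhaustion recursion (WP_0 = exit-now case; WP_j = one more guarded iteration, up to j = 1):
  WP_0: (not w) and open
  WP_1: (w -> ((not w) and open)) and ((not w) -> open)
So before the loop: (w -> ((not w) and open)) and ((not w) -> open)
Before open := open: (w -> ((not w) and open)) and ((not w) -> open)
Answer: WP = (w -> ((not w) and open)) and ((not w) -> open)


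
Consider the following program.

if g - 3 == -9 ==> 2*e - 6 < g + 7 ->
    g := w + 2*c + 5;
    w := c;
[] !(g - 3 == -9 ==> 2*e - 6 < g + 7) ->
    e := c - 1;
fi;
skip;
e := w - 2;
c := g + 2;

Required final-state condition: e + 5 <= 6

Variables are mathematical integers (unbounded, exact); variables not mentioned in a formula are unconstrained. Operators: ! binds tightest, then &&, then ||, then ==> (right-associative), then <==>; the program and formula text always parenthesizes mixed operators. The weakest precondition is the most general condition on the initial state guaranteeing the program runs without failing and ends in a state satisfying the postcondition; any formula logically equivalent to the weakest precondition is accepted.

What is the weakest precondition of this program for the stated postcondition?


Working backward. After the program, the postcondition e + 5 <= 6 must hold; in canonical form it is e <= 1.
Before c := g + 2: e <= 1
Before e := w - 2: w <= 3
Before skip: w <= 3
Then branch requires c <= 3; else branch requires w <= 3.
Before the if: ((g == -6 ==> 2*e < g + 13) ==> c <= 3) && ((!(g == -6 ==> 2*e < g + 13)) ==> w <= 3)
Answer: WP = ((g == -6 ==> 2*e < g + 13) ==> c <= 3) && ((!(g == -6 ==> 2*e < g + 13)) ==> w <= 3)


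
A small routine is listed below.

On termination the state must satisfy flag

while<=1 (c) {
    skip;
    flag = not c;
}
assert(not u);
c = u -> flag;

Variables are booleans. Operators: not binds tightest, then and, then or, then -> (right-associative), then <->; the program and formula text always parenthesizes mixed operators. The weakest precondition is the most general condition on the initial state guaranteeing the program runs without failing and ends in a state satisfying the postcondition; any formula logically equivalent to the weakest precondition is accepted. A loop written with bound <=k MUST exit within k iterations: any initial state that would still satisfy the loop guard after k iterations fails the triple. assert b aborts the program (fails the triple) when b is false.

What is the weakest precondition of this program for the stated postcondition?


Working backward. After the program, flag must hold.
Before c := u -> flag: flag
Before assert not u: (not u) and flag
Before the loop (bound <=1), unroll the exhaustion recursion (WP_0 = exit-now case; WP_j = one more guarded iteration, up to j = 1):
  WP_0: (not c) and (not u) and flag
  WP_1: (c -> ((not c) and (not u))) and ((not c) -> ((not u) and flag))
So before the loop: (c -> ((not c) and (not u))) and ((not c) -> ((not u) and flag))
Answer: WP = (c -> ((not c) and (not u))) and ((not c) -> ((not u) and flag))


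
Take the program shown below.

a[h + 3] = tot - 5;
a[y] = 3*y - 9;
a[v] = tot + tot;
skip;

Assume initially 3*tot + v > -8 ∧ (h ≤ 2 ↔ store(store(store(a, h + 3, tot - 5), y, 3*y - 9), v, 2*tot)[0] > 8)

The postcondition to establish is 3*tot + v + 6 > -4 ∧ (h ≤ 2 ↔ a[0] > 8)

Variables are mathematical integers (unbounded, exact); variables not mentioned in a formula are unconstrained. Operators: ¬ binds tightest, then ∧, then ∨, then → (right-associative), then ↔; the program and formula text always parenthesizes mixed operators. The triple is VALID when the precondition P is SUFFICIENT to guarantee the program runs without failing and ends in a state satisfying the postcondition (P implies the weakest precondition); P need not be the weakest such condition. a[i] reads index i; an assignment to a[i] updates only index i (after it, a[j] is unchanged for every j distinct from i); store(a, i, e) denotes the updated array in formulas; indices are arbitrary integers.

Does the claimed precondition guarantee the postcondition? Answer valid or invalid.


Working backward. After the program, the postcondition 3*tot + v + 6 > -4 ∧ (h ≤ 2 ↔ a[0] > 8) must hold; in canonical form it is 3*tot + v > -10 ∧ (h ≤ 2 ↔ a[0] > 8).
Before skip: 3*tot + v > -10 ∧ (h ≤ 2 ↔ a[0] > 8)
Before a[v] := tot + tot: 3*tot + v > -10 ∧ (h ≤ 2 ↔ store(a, v, 2*tot)[0] > 8)
Before a[y] := 3*y - 9: 3*tot + v > -10 ∧ (h ≤ 2 ↔ store(store(a, y, 3*y - 9), v, 2*tot)[0] > 8)
Before a[h + 3] := tot - 5: 3*tot + v > -10 ∧ (h ≤ 2 ↔ store(store(store(a, h + 3, tot - 5), y, 3*y - 9), v, 2*tot)[0] > 8)
The weakest precondition is 3*tot + v > -10 ∧ (h ≤ 2 ↔ store(store(store(a, h + 3, tot - 5), y, 3*y - 9), v, 2*tot)[0] > 8).
Check whether 3*tot + v > -8 ∧ (h ≤ 2 ↔ store(store(store(a, h + 3, tot - 5), y, 3*y - 9), v, 2*tot)[0] > 8) implies it.
Every state satisfying the precondition satisfies the weakest precondition: the implication holds.
Answer: valid


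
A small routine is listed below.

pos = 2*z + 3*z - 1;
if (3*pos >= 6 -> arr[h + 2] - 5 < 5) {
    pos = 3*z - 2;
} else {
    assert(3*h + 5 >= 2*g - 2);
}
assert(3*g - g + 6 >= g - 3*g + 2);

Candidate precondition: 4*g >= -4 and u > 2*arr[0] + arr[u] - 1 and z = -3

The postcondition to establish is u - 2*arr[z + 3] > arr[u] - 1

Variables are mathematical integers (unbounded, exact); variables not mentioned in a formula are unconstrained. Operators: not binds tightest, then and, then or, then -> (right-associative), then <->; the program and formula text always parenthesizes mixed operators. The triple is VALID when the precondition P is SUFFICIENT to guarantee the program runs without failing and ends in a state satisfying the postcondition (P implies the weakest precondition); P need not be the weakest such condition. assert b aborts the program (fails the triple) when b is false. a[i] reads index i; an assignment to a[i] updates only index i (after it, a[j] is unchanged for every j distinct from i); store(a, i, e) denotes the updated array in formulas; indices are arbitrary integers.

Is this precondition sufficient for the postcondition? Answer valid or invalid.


Working backward. After the program, the postcondition u - 2*arr[z + 3] > arr[u] - 1 must hold; in canonical form it is u > 2*arr[z + 3] + arr[u] - 1.
Before assert 3*g - g + 6 >= g - 3*g + 2: 4*g >= -4 and u > 2*arr[z + 3] + arr[u] - 1
Then branch requires 4*g >= -4 and u > 2*arr[z + 3] + arr[u] - 1; else branch requires 3*h >= 2*g - 7 and 4*g >= -4 and u > 2*arr[z + 3] + arr[u] - 1.
Before the if: ((3*pos >= 6 -> arr[h + 2] < 10) -> (4*g >= -4 and u > 2*arr[z + 3] + arr[u] - 1)) and ((not (3*pos >= 6 -> arr[h + 2] < 10)) -> (3*h >= 2*g - 7 and 4*g >= -4 and u > 2*arr[z + 3] + arr[u] - 1))
Before pos := 2*z + 3*z - 1: ((15*z >= 9 -> arr[h + 2] < 10) -> (4*g >= -4 and u > 2*arr[z + 3] + arr[u] - 1)) and ((not (15*z >= 9 -> arr[h + 2] < 10)) -> (3*h >= 2*g - 7 and 4*g >= -4 and u > 2*arr[z + 3] + arr[u] - 1))
The weakest precondition is ((15*z >= 9 -> arr[h + 2] < 10) -> (4*g >= -4 and u > 2*arr[z + 3] + arr[u] - 1)) and ((not (15*z >= 9 -> arr[h + 2] < 10)) -> (3*h >= 2*g - 7 and 4*g >= -4 and u > 2*arr[z + 3] + arr[u] - 1)).
Check whether 4*g >= -4 and u > 2*arr[0] + arr[u] - 1 and z = -3 implies it.
Every state satisfying the precondition satisfies the weakest precondition: the implication holds.
Answer: valid


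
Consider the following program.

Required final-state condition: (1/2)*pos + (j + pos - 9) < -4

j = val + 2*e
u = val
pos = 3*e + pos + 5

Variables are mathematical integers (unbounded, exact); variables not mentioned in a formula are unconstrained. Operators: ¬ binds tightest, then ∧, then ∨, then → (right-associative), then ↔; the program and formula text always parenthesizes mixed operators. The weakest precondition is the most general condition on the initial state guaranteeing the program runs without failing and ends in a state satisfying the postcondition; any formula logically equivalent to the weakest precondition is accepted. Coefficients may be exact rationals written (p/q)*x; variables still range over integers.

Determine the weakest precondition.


Working backward. After the program, the postcondition (1/2)*pos + (j + pos - 9) < -4 must hold; in canonical form it is j + (3/2)*pos < 5.
Before pos := 3*e + pos + 5: (9/2)*e + j + (3/2)*pos < -5/2
Before u := val: (9/2)*e + j + (3/2)*pos < -5/2
Before j := val + 2*e: (13/2)*e + (3/2)*pos + val < -5/2
Answer: WP = (13/2)*e + (3/2)*pos + val < -5/2


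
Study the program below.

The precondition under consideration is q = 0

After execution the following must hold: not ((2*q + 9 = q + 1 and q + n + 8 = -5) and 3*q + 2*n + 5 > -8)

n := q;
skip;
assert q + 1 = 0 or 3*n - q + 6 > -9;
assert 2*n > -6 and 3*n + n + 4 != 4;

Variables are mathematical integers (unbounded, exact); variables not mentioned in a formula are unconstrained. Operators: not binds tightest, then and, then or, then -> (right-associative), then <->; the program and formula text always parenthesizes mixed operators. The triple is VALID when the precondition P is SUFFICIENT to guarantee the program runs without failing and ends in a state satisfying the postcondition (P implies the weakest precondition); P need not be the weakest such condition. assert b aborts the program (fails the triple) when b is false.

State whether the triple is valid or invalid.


Working backward. After the program, the postcondition not ((2*q + 9 = q + 1 and q + n + 8 = -5) and 3*q + 2*n + 5 > -8) must hold; in canonical form it is not (q = -8 and n + q = -13 and 2*n + 3*q > -13).
Before assert 2*n > -6 and 3*n + n + 4 != 4: 2*n > -6 and 4*n != 0 and (not (q = -8 and n + q = -13 and 2*n + 3*q > -13))
Before assert q + 1 = 0 or 3*n - q + 6 > -9: (q = -1 or 3*n > q - 15) and 2*n > -6 and 4*n != 0 and (not (q = -8 and n + q = -13 and 2*n + 3*q > -13))
Before skip: (q = -1 or 3*n > q - 15) and 2*n > -6 and 4*n != 0 and (not (q = -8 and n + q = -13 and 2*n + 3*q > -13))
Before n := q: (q = -1 or 2*q > -15) and 2*q > -6 and 4*q != 0 and (not (q = -8 and 2*q = -13 and 5*q > -13))
The weakest precondition is (q = -1 or 2*q > -15) and 2*q > -6 and 4*q != 0 and (not (q = -8 and 2*q = -13 and 5*q > -13)).
Check whether q = 0 implies it.
Countermodel: at the initial state q = 0, the precondition holds but the weakest precondition fails.
Answer: invalid


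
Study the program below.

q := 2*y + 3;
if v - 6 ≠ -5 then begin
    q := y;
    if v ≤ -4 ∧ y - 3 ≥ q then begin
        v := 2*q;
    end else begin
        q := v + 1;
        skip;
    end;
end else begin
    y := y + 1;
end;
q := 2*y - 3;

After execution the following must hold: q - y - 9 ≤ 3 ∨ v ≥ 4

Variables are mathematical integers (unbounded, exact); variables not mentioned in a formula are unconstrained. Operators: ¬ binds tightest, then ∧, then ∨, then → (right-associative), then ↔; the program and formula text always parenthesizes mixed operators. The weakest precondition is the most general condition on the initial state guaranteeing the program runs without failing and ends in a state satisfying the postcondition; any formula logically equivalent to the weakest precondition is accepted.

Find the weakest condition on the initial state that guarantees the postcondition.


Working backward. After the program, the postcondition q - y - 9 ≤ 3 ∨ v ≥ 4 must hold; in canonical form it is q ≤ y + 12 ∨ v ≥ 4.
Before q := 2*y - 3: y ≤ 15 ∨ v ≥ 4
Then branch requires y ≤ 15 ∨ v ≥ 4; else branch requires y ≤ 14 ∨ v ≥ 4.
Before the if: (v ≠ 1 → (y ≤ 15 ∨ v ≥ 4)) ∧ ((¬(v ≠ 1)) → (y ≤ 14 ∨ v ≥ 4))
Before q := 2*y + 3: (v ≠ 1 → (y ≤ 15 ∨ v ≥ 4)) ∧ ((¬(v ≠ 1)) → (y ≤ 14 ∨ v ≥ 4))
Answer: WP = (v ≠ 1 → (y ≤ 15 ∨ v ≥ 4)) ∧ ((¬(v ≠ 1)) → (y ≤ 14 ∨ v ≥ 4))


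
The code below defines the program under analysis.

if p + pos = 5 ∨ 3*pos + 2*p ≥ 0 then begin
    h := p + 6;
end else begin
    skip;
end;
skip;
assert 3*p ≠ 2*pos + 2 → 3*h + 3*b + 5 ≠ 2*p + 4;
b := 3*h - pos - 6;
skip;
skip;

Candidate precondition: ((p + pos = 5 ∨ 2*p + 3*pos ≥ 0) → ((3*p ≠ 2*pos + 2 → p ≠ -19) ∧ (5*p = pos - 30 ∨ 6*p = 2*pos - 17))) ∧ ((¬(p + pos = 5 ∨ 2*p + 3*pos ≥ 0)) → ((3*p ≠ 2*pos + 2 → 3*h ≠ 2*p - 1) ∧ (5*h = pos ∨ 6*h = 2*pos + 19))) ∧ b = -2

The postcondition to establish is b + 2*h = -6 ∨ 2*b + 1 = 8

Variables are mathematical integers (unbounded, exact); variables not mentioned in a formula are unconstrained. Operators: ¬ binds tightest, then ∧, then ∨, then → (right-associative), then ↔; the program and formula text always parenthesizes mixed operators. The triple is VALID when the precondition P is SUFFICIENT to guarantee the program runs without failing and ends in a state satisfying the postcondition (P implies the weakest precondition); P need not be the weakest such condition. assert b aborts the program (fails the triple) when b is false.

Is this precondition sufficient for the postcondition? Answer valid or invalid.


Working backward. After the program, the postcondition b + 2*h = -6 ∨ 2*b + 1 = 8 must hold; in canonical form it is b + 2*h = -6 ∨ 2*b = 7.
Before skip: b + 2*h = -6 ∨ 2*b = 7
Before skip: b + 2*h = -6 ∨ 2*b = 7
Before b := 3*h - pos - 6: 5*h = pos ∨ 6*h = 2*pos + 19
Before assert 3*p ≠ 2*pos + 2 → 3*h + 3*b + 5 ≠ 2*p + 4: (3*p ≠ 2*pos + 2 → 3*b + 3*h ≠ 2*p - 1) ∧ (5*h = pos ∨ 6*h = 2*pos + 19)
Before skip: (3*p ≠ 2*pos + 2 → 3*b + 3*h ≠ 2*p - 1) ∧ (5*h = pos ∨ 6*h = 2*pos + 19)
Then branch requires (3*p ≠ 2*pos + 2 → 3*b + p ≠ -19) ∧ (5*p = pos - 30 ∨ 6*p = 2*pos - 17); else branch requires (3*p ≠ 2*pos + 2 → 3*b + 3*h ≠ 2*p - 1) ∧ (5*h = pos ∨ 6*h = 2*pos + 19).
Before the if: ((p + pos = 5 ∨ 2*p + 3*pos ≥ 0) → ((3*p ≠ 2*pos + 2 → 3*b + p ≠ -19) ∧ (5*p = pos - 30 ∨ 6*p = 2*pos - 17))) ∧ ((¬(p + pos = 5 ∨ 2*p + 3*pos ≥ 0)) → ((3*p ≠ 2*pos + 2 → 3*b + 3*h ≠ 2*p - 1) ∧ (5*h = pos ∨ 6*h = 2*pos + 19)))
The weakest precondition is ((p + pos = 5 ∨ 2*p + 3*pos ≥ 0) → ((3*p ≠ 2*pos + 2 → 3*b + p ≠ -19) ∧ (5*p = pos - 30 ∨ 6*p = 2*pos - 17))) ∧ ((¬(p + pos = 5 ∨ 2*p + 3*pos ≥ 0)) → ((3*p ≠ 2*pos + 2 → 3*b + 3*h ≠ 2*p - 1) ∧ (5*h = pos ∨ 6*h = 2*pos + 19))).
Check whether ((p + pos = 5 ∨ 2*p + 3*pos ≥ 0) → ((3*p ≠ 2*pos + 2 → p ≠ -19) ∧ (5*p = pos - 30 ∨ 6*p = 2*pos - 17))) ∧ ((¬(p + pos = 5 ∨ 2*p + 3*pos ≥ 0)) → ((3*p ≠ 2*pos + 2 → 3*h ≠ 2*p - 1) ∧ (5*h = pos ∨ 6*h = 2*pos + 19))) ∧ b = -2 implies it.
Countermodel: at the initial state b = -2, h = -5, p = -10, pos = -25, the precondition holds but the weakest precondition fails.
Answer: invalid


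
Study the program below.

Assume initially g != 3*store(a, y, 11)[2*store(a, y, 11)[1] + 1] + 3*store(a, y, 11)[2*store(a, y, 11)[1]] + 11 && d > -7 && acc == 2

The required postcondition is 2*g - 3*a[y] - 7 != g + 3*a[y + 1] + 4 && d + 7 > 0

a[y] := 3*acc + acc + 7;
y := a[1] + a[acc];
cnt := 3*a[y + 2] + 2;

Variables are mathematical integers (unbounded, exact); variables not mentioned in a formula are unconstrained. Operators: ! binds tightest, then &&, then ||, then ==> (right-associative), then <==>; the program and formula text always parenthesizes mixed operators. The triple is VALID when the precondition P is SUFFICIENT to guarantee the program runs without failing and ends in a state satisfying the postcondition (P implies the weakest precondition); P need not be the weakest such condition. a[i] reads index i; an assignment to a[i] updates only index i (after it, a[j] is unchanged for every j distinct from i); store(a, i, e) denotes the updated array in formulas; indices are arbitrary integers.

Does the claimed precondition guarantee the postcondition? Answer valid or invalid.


Working backward. After the program, the postcondition 2*g - 3*a[y] - 7 != g + 3*a[y + 1] + 4 && d + 7 > 0 must hold; in canonical form it is g != 3*a[y + 1] + 3*a[y] + 11 && d > -7.
Before cnt := 3*a[y + 2] + 2: g != 3*a[y + 1] + 3*a[y] + 11 && d > -7
Before y := a[1] + a[acc]: g != 3*a[a[1] + a[acc] + 1] + 3*a[a[1] + a[acc]] + 11 && d > -7
Before a[y] := 3*acc + acc + 7: g != 3*store(a, y, 4*acc + 7)[store(a, y, 4*acc + 7)[1] + store(a, y, 4*acc + 7)[acc] + 1] + 3*store(a, y, 4*acc + 7)[store(a, y, 4*acc + 7)[1] + store(a, y, 4*acc + 7)[acc]] + 11 && d > -7
The weakest precondition is g != 3*store(a, y, 4*acc + 7)[store(a, y, 4*acc + 7)[1] + store(a, y, 4*acc + 7)[acc] + 1] + 3*store(a, y, 4*acc + 7)[store(a, y, 4*acc + 7)[1] + store(a, y, 4*acc + 7)[acc]] + 11 && d > -7.
Check whether g != 3*store(a, y, 11)[2*store(a, y, 11)[1] + 1] + 3*store(a, y, 11)[2*store(a, y, 11)[1]] + 11 && d > -7 && acc == 2 implies it.
Countermodel: at the initial state a = {[1] = 3, [2] = -14, [22] = 0, [23] = 2, elsewhere 3}, acc = 2, d = -6, g = 14, y = 1, the precondition holds but the weakest precondition fails.
Answer: invalid


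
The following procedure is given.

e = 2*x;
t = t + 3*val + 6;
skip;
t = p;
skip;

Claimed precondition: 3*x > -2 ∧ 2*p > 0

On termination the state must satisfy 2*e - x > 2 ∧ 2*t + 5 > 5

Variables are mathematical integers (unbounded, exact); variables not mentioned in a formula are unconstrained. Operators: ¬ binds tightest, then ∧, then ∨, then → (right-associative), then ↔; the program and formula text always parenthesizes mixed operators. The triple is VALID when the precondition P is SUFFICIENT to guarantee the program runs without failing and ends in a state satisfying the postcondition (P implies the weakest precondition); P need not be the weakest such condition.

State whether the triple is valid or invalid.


Working backward. After the program, the postcondition 2*e - x > 2 ∧ 2*t + 5 > 5 must hold; in canonical form it is 2*e > x + 2 ∧ 2*t > 0.
Before skip: 2*e > x + 2 ∧ 2*t > 0
Before t := p: 2*e > x + 2 ∧ 2*p > 0
Before skip: 2*e > x + 2 ∧ 2*p > 0
Before t := t + 3*val + 6: 2*e > x + 2 ∧ 2*p > 0
Before e := 2*x: 3*x > 2 ∧ 2*p > 0
The weakest precondition is 3*x > 2 ∧ 2*p > 0.
Check whether 3*x > -2 ∧ 2*p > 0 implies it.
Countermodel: at the initial state p = 1, x = 0, the precondition holds but the weakest precondition fails.
Answer: invalid


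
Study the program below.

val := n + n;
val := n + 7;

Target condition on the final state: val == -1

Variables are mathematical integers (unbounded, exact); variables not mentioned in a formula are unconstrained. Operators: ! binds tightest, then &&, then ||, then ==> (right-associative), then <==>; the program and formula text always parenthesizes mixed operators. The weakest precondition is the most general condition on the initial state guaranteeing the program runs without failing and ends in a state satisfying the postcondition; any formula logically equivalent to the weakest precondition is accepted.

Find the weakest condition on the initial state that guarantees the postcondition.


Working backward. After the program, val == -1 must hold.
Before val := n + 7: n == -8
Before val := n + n: n == -8
Answer: WP = n == -8


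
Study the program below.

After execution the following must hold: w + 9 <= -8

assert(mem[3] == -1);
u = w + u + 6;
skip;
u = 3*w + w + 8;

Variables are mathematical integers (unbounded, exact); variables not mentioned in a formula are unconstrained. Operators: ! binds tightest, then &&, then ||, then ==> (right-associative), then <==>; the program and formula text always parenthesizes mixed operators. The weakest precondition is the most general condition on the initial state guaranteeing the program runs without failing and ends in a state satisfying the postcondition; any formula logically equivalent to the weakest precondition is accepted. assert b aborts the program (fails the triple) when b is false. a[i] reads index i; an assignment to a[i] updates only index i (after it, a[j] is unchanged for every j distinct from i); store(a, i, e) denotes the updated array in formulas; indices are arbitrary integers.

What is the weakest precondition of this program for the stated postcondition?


Working backward. After the program, the postcondition w + 9 <= -8 must hold; in canonical form it is w <= -17.
Before u := 3*w + w + 8: w <= -17
Before skip: w <= -17
Before u := w + u + 6: w <= -17
Before assert mem[3] == -1: mem[3] == -1 && w <= -17
Answer: WP = mem[3] == -1 && w <= -17


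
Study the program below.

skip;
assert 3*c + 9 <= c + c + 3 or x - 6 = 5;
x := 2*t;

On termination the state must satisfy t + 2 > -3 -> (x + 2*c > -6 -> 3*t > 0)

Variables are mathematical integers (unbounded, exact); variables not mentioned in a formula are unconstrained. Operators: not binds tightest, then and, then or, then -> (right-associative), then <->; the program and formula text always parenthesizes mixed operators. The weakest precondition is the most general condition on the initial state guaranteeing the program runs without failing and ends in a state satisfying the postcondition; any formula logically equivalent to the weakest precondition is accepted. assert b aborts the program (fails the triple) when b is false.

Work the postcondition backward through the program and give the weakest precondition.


Working backward. After the program, the postcondition t + 2 > -3 -> (x + 2*c > -6 -> 3*t > 0) must hold; in canonical form it is t > -5 -> (2*c + x > -6 -> 3*t > 0).
Before x := 2*t: t > -5 -> (2*c + 2*t > -6 -> 3*t > 0)
Before assert 3*c + 9 <= c + c + 3 or x - 6 = 5: (c <= -6 or x = 11) and (t > -5 -> (2*c + 2*t > -6 -> 3*t > 0))
Before skip: (c <= -6 or x = 11) and (t > -5 -> (2*c + 2*t > -6 -> 3*t > 0))
Answer: WP = (c <= -6 or x = 11) and (t > -5 -> (2*c + 2*t > -6 -> 3*t > 0))


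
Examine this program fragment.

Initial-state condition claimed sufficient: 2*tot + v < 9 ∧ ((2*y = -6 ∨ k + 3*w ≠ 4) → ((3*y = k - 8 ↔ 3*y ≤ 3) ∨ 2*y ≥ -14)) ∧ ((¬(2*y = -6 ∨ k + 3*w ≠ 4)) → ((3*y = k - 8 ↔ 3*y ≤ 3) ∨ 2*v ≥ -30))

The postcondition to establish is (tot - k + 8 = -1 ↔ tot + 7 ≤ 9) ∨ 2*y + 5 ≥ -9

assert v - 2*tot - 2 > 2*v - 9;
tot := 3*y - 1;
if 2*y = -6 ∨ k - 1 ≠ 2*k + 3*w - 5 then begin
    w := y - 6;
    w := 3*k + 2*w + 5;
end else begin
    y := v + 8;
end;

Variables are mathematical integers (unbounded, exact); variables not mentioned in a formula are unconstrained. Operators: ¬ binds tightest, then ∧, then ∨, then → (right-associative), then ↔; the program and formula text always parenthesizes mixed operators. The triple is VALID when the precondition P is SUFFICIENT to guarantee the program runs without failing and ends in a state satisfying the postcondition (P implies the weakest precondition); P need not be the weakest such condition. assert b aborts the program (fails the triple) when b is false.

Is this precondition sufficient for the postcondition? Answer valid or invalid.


Working backward. After the program, the postcondition (tot - k + 8 = -1 ↔ tot + 7 ≤ 9) ∨ 2*y + 5 ≥ -9 must hold; in canonical form it is (tot = k - 9 ↔ tot ≤ 2) ∨ 2*y ≥ -14.
Then branch requires (tot = k - 9 ↔ tot ≤ 2) ∨ 2*y ≥ -14; else branch requires (tot = k - 9 ↔ tot ≤ 2) ∨ 2*v ≥ -30.
Before the if: ((2*y = -6 ∨ k + 3*w ≠ 4) → ((tot = k - 9 ↔ tot ≤ 2) ∨ 2*y ≥ -14)) ∧ ((¬(2*y = -6 ∨ k + 3*w ≠ 4)) → ((tot = k - 9 ↔ tot ≤ 2) ∨ 2*v ≥ -30))
Before tot := 3*y - 1: ((2*y = -6 ∨ k + 3*w ≠ 4) → ((3*y = k - 8 ↔ 3*y ≤ 3) ∨ 2*y ≥ -14)) ∧ ((¬(2*y = -6 ∨ k + 3*w ≠ 4)) → ((3*y = k - 8 ↔ 3*y ≤ 3) ∨ 2*v ≥ -30))
Before assert v - 2*tot - 2 > 2*v - 9: 2*tot + v < 7 ∧ ((2*y = -6 ∨ k + 3*w ≠ 4) → ((3*y = k - 8 ↔ 3*y ≤ 3) ∨ 2*y ≥ -14)) ∧ ((¬(2*y = -6 ∨ k + 3*w ≠ 4)) → ((3*y = k - 8 ↔ 3*y ≤ 3) ∨ 2*v ≥ -30))
The weakest precondition is 2*tot + v < 7 ∧ ((2*y = -6 ∨ k + 3*w ≠ 4) → ((3*y = k - 8 ↔ 3*y ≤ 3) ∨ 2*y ≥ -14)) ∧ ((¬(2*y = -6 ∨ k + 3*w ≠ 4)) → ((3*y = k - 8 ↔ 3*y ≤ 3) ∨ 2*v ≥ -30)).
Check whether 2*tot + v < 9 ∧ ((2*y = -6 ∨ k + 3*w ≠ 4) → ((3*y = k - 8 ↔ 3*y ≤ 3) ∨ 2*y ≥ -14)) ∧ ((¬(2*y = -6 ∨ k + 3*w ≠ 4)) → ((3*y = k - 8 ↔ 3*y ≤ 3) ∨ 2*v ≥ -30)) implies it.
Countermodel: at the initial state k = -16, tot = 12, v = -17, w = 7, y = -8, the precondition holds but the weakest precondition fails.
Answer: invalid


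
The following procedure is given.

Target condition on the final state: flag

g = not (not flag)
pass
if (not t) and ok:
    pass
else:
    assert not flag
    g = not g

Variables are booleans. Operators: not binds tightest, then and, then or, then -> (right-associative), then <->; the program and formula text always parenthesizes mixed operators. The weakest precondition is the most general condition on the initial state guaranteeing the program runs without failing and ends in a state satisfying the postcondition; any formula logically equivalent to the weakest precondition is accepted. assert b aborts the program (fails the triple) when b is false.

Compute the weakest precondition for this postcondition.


Working backward. After the program, flag must hold.
Then branch requires flag; else branch requires false.
Before the if: (((not t) and ok) -> flag) and (not t) and ok
Before skip: (((not t) and ok) -> flag) and (not t) and ok
Before g := not (not flag): (((not t) and ok) -> flag) and (not t) and ok
Answer: WP = (((not t) and ok) -> flag) and (not t) and ok
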